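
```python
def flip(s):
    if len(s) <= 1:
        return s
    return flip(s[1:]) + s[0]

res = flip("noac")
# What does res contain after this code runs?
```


flip("noac")
= flip("oac") + "n"
= flip("ac") + "o" + "n"
= flip("c") + "a" + "o" + "n"
= "c" + "a" + "o" + "n"
= "caon"


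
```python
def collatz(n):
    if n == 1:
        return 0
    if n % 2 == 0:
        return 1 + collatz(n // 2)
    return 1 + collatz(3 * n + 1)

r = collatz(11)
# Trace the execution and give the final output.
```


collatz(11)
11 is odd -> 3*11+1 = 34 -> collatz(34)
34 is even -> collatz(17)
17 is odd -> 3*17+1 = 52 -> collatz(52)
52 is even -> collatz(26)
26 is even -> collatz(13)
13 is odd -> 3*13+1 = 40 -> collatz(40)
40 is even -> collatz(20)
20 is even -> collatz(10)
10 is even -> collatz(5)
5 is odd -> 3*5+1 = 16 -> collatz(16)
16 is even -> collatz(8)
8 is even -> collatz(4)
4 is even -> collatz(2)
2 is even -> collatz(1)
Reached 1 after 14 steps
= 14


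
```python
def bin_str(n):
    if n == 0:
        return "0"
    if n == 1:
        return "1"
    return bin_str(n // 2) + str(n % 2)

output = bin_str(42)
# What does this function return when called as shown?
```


bin_str(42)
= bin_str(21) + "0"
= bin_str(10) + "1" + "0"
= bin_str(5) + "0" + "1" + "0"
= bin_str(2) + "1" + "0" + "1" + "0"
= bin_str(1) + "0" + "1" + "0" + "1" + "0"
= "1" + "0" + "1" + "0" + "1" + "0"
= "101010"


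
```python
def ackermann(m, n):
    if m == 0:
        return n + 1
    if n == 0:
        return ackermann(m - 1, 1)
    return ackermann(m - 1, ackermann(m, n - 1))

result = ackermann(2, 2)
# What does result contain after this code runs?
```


ackermann(2, 2)
= ackermann(1, ackermann(2, 1))
First compute ackermann(2, 1) = 5
= ackermann(1, 5)
= 7


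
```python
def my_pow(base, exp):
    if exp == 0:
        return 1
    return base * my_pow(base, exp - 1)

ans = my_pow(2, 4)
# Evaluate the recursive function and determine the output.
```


my_pow(2, 4)
= 2 * my_pow(2, 3)
= 2 * 2 * my_pow(2, 2)
= 2 * 2 * 2 * my_pow(2, 1)
= 2 * 2 * 2 * 2 * my_pow(2, 0)
= 2 * 2 * 2 * 2 * 1
= 16


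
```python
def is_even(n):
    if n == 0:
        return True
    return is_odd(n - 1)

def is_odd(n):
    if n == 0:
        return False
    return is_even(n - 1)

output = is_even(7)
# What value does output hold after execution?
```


is_even(7)
= is_odd(6)
= is_even(5)
= is_odd(4)
= is_even(3)
= is_odd(2)
= is_even(1)
= is_odd(0)
n == 0: return False
= False


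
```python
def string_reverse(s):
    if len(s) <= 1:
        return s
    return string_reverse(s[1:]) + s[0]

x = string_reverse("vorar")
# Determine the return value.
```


string_reverse("vorar")
= string_reverse("orar") + "v"
= string_reverse("rar") + "o" + "v"
= string_reverse("ar") + "r" + "o" + "v"
= string_reverse("r") + "a" + "r" + "o" + "v"
= "r" + "a" + "r" + "o" + "v"
= "rarov"


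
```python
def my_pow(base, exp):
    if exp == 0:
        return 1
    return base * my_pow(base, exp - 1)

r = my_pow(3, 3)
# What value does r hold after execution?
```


my_pow(3, 3)
= 3 * my_pow(3, 2)
= 3 * 3 * my_pow(3, 1)
= 3 * 3 * 3 * my_pow(3, 0)
= 3 * 3 * 3 * 1
= 27


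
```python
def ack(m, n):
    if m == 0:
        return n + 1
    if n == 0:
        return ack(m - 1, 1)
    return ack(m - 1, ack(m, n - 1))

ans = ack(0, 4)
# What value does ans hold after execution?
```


ack(0, 4)
m == 0: return 4 + 1 = 5
= 5


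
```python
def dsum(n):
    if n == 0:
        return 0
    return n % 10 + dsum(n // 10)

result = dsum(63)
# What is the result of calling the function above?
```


dsum(63)
= 3 + dsum(6)
= 3 + 6 + dsum(0)
= 3 + 6 + 0
= 9


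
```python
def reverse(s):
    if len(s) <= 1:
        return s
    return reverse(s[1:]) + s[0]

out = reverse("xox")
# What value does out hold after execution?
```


reverse("xox")
= reverse("ox") + "x"
= reverse("x") + "o" + "x"
= "x" + "o" + "x"
= "xox"


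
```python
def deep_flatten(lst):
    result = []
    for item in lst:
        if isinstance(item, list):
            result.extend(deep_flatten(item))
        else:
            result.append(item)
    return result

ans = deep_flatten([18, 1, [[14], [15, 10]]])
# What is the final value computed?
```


deep_flatten([18, 1, [[14], [15, 10]]])
Processing each element:
  18 is not a list -> append 18
  1 is not a list -> append 1
  [[14], [15, 10]] is a list -> deep_flatten recursively -> [14, 15, 10]
= [18, 1, 14, 15, 10]


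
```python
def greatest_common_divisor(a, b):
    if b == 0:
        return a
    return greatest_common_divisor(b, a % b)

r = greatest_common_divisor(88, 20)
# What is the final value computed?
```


greatest_common_divisor(88, 20)
= greatest_common_divisor(20, 88 % 20) = greatest_common_divisor(20, 8)
= greatest_common_divisor(8, 20 % 8) = greatest_common_divisor(8, 4)
= greatest_common_divisor(4, 8 % 4) = greatest_common_divisor(4, 0)
b == 0, return a = 4


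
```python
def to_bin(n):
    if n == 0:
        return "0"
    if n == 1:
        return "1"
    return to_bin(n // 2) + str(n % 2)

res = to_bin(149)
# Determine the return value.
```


to_bin(149)
= to_bin(74) + "1"
= to_bin(37) + "0" + "1"
= to_bin(18) + "1" + "0" + "1"
= to_bin(9) + "0" + "1" + "0" + "1"
= to_bin(4) + "1" + "0" + "1" + "0" + "1"
= to_bin(2) + "0" + "1" + "0" + "1" + "0" + "1"
= to_bin(1) + "0" + "0" + "1" + "0" + "1" + "0" + "1"
= "1" + "0" + "0" + "1" + "0" + "1" + "0" + "1"
= "10010101"


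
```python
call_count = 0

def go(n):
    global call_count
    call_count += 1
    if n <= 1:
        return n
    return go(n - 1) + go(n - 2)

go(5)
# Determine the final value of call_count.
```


go(5) calls go(4) and go(3); each non-base call branches into two more.
Let C(k) = total number of calls made by go(k), including the call to go(k) itself.
Base cases: C(0) = 1, C(1) = 1
Recurrence: C(k) = 1 + C(k-1) + C(k-2)
  C(2) = 1 + C(1) + C(0) = 1 + 1 + 1 = 3
  C(3) = 1 + C(2) + C(1) = 1 + 3 + 1 = 5
  C(4) = 1 + C(3) + C(2) = 1 + 5 + 3 = 9
  C(5) = 1 + C(4) + C(3) = 1 + 9 + 5 = 15
Total calls = C(5) = 15


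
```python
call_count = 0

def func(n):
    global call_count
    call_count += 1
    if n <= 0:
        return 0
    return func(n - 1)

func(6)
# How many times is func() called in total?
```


func(6) calls func(5) calls ... calls func(0)
Total calls: 6 + 1 (for base case) = 7


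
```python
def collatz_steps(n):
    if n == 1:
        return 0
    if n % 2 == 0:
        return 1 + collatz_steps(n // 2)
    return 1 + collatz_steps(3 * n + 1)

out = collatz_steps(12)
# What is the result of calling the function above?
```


collatz_steps(12)
12 is even -> collatz_steps(6)
6 is even -> collatz_steps(3)
3 is odd -> 3*3+1 = 10 -> collatz_steps(10)
10 is even -> collatz_steps(5)
5 is odd -> 3*5+1 = 16 -> collatz_steps(16)
16 is even -> collatz_steps(8)
8 is even -> collatz_steps(4)
4 is even -> collatz_steps(2)
2 is even -> collatz_steps(1)
Reached 1 after 9 steps
= 9


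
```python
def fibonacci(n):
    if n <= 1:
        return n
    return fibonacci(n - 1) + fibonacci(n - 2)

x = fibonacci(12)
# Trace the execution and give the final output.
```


fibonacci(12)
= fibonacci(11) + fibonacci(10)
= (fibonacci(10) + fibonacci(9)) + fibonacci(10)
Computing bottom-up: fibonacci(0)=0, fibonacci(1)=1, fibonacci(2)=1, fibonacci(3)=2, fibonacci(4)=3, fibonacci(5)=5, fibonacci(6)=8, fibonacci(7)=13, fibonacci(8)=21, fibonacci(9)=34, fibonacci(10)=55, fibonacci(11)=89, fibonacci(12)=144
= 144


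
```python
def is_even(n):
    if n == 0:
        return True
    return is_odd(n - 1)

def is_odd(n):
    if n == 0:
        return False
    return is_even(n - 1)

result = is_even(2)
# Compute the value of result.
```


is_even(2)
= is_odd(1)
= is_even(0)
n == 0: return True
= True


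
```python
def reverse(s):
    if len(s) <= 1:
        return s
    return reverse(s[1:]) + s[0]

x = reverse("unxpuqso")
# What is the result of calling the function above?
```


reverse("unxpuqso")
= reverse("nxpuqso") + "u"
= reverse("xpuqso") + "n" + "u"
= reverse("puqso") + "x" + "n" + "u"
= reverse("uqso") + "p" + "x" + "n" + "u"
= reverse("qso") + "u" + "p" + "x" + "n" + "u"
= reverse("so") + "q" + "u" + "p" + "x" + "n" + "u"
= reverse("o") + "s" + "q" + "u" + "p" + "x" + "n" + "u"
= "o" + "s" + "q" + "u" + "p" + "x" + "n" + "u"
= "osqupxnu"


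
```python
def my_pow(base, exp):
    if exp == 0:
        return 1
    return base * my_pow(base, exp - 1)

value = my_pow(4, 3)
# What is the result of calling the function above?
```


my_pow(4, 3)
= 4 * my_pow(4, 2)
= 4 * 4 * my_pow(4, 1)
= 4 * 4 * 4 * my_pow(4, 0)
= 4 * 4 * 4 * 1
= 64


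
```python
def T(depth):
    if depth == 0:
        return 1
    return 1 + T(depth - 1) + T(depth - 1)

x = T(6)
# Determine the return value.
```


T(6)
= 1 + T(5) + T(5)
= 1 + 2 * T(5)
T(k) = 2^(k+1) - 1
T(0) = 1
T(1) = 3
T(2) = 7
T(3) = 15
T(4) = 31
T(6) = 2^7 - 1 = 127


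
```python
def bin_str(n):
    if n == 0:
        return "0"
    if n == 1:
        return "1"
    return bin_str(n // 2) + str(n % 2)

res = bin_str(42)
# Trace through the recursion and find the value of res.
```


bin_str(42)
= bin_str(21) + "0"
= bin_str(10) + "1" + "0"
= bin_str(5) + "0" + "1" + "0"
= bin_str(2) + "1" + "0" + "1" + "0"
= bin_str(1) + "0" + "1" + "0" + "1" + "0"
= "1" + "0" + "1" + "0" + "1" + "0"
= "101010"


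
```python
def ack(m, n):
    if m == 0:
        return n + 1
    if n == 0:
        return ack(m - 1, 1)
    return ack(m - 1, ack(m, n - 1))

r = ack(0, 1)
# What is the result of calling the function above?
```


ack(0, 1)
m == 0: return 1 + 1 = 2
= 2


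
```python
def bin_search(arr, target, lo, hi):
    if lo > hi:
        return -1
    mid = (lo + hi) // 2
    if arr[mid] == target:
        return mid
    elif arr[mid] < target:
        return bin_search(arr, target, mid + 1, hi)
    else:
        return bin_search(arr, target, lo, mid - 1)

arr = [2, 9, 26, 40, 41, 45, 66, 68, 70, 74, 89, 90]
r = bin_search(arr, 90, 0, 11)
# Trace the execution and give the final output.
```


bin_search(arr, 90, 0, 11)
lo=0, hi=11, mid=5, arr[mid]=45
45 < 90, search right half
lo=6, hi=11, mid=8, arr[mid]=70
70 < 90, search right half
lo=9, hi=11, mid=10, arr[mid]=89
89 < 90, search right half
lo=11, hi=11, mid=11, arr[mid]=90
arr[11] == 90, found at index 11
= 11


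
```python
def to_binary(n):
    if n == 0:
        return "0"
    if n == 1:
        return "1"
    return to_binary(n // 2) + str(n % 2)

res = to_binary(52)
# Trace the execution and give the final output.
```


to_binary(52)
= to_binary(26) + "0"
= to_binary(13) + "0" + "0"
= to_binary(6) + "1" + "0" + "0"
= to_binary(3) + "0" + "1" + "0" + "0"
= to_binary(1) + "1" + "0" + "1" + "0" + "0"
= "1" + "1" + "0" + "1" + "0" + "0"
= "110100"


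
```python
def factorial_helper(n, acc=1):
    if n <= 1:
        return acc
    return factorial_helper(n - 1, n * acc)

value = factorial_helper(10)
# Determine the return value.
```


factorial_helper(10, 1)
= factorial_helper(9, 10 * 1) = factorial_helper(9, 10)
= factorial_helper(8, 9 * 10) = factorial_helper(8, 90)
= factorial_helper(7, 8 * 90) = factorial_helper(7, 720)
= factorial_helper(6, 7 * 720) = factorial_helper(6, 5040)
= factorial_helper(5, 6 * 5040) = factorial_helper(5, 30240)
= factorial_helper(4, 5 * 30240) = factorial_helper(4, 151200)
= factorial_helper(3, 4 * 151200) = factorial_helper(3, 604800)
= factorial_helper(2, 3 * 604800) = factorial_helper(2, 1814400)
= factorial_helper(1, 2 * 1814400) = factorial_helper(1, 3628800)
n <= 1, return acc = 3628800


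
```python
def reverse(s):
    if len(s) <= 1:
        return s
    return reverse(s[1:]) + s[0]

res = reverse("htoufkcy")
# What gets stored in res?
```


reverse("htoufkcy")
= reverse("toufkcy") + "h"
= reverse("oufkcy") + "t" + "h"
= reverse("ufkcy") + "o" + "t" + "h"
= reverse("fkcy") + "u" + "o" + "t" + "h"
= reverse("kcy") + "f" + "u" + "o" + "t" + "h"
= reverse("cy") + "k" + "f" + "u" + "o" + "t" + "h"
= reverse("y") + "c" + "k" + "f" + "u" + "o" + "t" + "h"
= "y" + "c" + "k" + "f" + "u" + "o" + "t" + "h"
= "yckfuoth"


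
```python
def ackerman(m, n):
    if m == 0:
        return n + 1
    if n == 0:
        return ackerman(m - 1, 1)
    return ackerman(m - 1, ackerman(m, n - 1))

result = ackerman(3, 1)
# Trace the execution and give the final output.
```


ackerman(3, 1)
= ackerman(2, ackerman(3, 0))
First compute ackerman(3, 0) = 5
= ackerman(2, 5)
= 13


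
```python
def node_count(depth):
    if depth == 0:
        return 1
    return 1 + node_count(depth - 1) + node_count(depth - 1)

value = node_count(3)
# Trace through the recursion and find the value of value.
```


node_count(3)
= 1 + node_count(2) + node_count(2)
= 1 + 2 * node_count(2)
node_count(k) = 2^(k+1) - 1
node_count(0) = 1
node_count(1) = 3
node_count(2) = 7
node_count(3) = 15
node_count(3) = 2^4 - 1 = 15


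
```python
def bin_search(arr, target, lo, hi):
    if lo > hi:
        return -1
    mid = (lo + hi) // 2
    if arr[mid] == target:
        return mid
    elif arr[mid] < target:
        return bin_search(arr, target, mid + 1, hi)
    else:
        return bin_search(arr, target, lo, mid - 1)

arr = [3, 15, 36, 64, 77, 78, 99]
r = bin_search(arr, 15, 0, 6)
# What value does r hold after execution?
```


bin_search(arr, 15, 0, 6)
lo=0, hi=6, mid=3, arr[mid]=64
64 > 15, search left half
lo=0, hi=2, mid=1, arr[mid]=15
arr[1] == 15, found at index 1
= 1


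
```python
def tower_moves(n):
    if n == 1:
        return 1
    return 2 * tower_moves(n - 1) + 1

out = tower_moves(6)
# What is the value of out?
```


tower_moves(6)
= 2 * tower_moves(5) + 1
= 2 * (2 * tower_moves(4) + 1) + 1
= 2 * (2 * (2 * tower_moves(3) + 1) + 1) + 1
= 2 * (2 * (2 * (2 * tower_moves(2) + 1) + 1) + 1) + 1
= 2 * (2 * (2 * (2 * (2 * tower_moves(1) + 1) + 1) + 1) + 1) + 1
Now compute bottom-up:
tower_moves(1) = 1
tower_moves(2) = 2 * 1 + 1 = 3
tower_moves(3) = 2 * 3 + 1 = 7
tower_moves(4) = 2 * 7 + 1 = 15
tower_moves(5) = 2 * 15 + 1 = 31
tower_moves(6) = 2 * 31 + 1 = 63
= 63


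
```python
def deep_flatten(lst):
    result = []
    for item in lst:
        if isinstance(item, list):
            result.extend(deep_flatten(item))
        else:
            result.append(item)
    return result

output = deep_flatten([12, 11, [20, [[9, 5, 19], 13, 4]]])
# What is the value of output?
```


deep_flatten([12, 11, [20, [[9, 5, 19], 13, 4]]])
Processing each element:
  12 is not a list -> append 12
  11 is not a list -> append 11
  [20, [[9, 5, 19], 13, 4]] is a list -> deep_flatten recursively -> [20, 9, 5, 19, 13, 4]
= [12, 11, 20, 9, 5, 19, 13, 4]


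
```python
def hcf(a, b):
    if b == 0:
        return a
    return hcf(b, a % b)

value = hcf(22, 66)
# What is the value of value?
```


hcf(22, 66)
= hcf(66, 22 % 66) = hcf(66, 22)
= hcf(22, 66 % 22) = hcf(22, 0)
b == 0, return a = 22


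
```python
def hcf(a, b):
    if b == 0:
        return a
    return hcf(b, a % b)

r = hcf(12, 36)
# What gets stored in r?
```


hcf(12, 36)
= hcf(36, 12 % 36) = hcf(36, 12)
= hcf(12, 36 % 12) = hcf(12, 0)
b == 0, return a = 12


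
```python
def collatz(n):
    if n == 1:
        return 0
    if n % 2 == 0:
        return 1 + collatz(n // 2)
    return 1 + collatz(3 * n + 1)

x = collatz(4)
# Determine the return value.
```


collatz(4)
4 is even -> collatz(2)
2 is even -> collatz(1)
Reached 1 after 2 steps
= 2


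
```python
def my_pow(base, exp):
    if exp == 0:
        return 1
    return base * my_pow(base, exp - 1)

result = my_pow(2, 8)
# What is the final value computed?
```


my_pow(2, 8)
= 2 * my_pow(2, 7)
= 2 * 2 * my_pow(2, 6)
= 2 * 2 * 2 * my_pow(2, 5)
= 2 * 2 * 2 * 2 * my_pow(2, 4)
= 2 * 2 * 2 * 2 * 2 * my_pow(2, 3)
= 2 * 2 * 2 * 2 * 2 * 2 * my_pow(2, 2)
= 2 * 2 * 2 * 2 * 2 * 2 * 2 * my_pow(2, 1)
= 2 * 2 * 2 * 2 * 2 * 2 * 2 * 2 * my_pow(2, 0)
= 2 * 2 * 2 * 2 * 2 * 2 * 2 * 2 * 1
= 256


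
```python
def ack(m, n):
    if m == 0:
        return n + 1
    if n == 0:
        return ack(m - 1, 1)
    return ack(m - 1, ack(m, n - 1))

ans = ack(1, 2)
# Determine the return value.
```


ack(1, 2)
= ack(0, ack(1, 1))
First compute ack(1, 1) = 3
= ack(0, 3)
= 4


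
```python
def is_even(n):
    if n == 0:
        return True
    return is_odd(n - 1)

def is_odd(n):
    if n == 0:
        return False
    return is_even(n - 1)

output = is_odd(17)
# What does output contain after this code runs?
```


is_odd(17)
= is_even(16)
= is_odd(15)
= is_even(14)
= is_odd(13)
= is_even(12)
= is_odd(11)
= is_even(10)
= is_odd(9)
= is_even(8)
= is_odd(7)
= is_even(6)
= is_odd(5)
= is_even(4)
= is_odd(3)
= is_even(2)
= is_odd(1)
= is_even(0)
n == 0: return True
= True


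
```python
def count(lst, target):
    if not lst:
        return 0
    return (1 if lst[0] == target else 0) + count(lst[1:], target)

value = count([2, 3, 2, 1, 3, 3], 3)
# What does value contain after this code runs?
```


count([2, 3, 2, 1, 3, 3], 3)
lst[0]=2 != 3: 0 + count([3, 2, 1, 3, 3], 3)
lst[0]=3 == 3: 1 + count([2, 1, 3, 3], 3)
lst[0]=2 != 3: 0 + count([1, 3, 3], 3)
lst[0]=1 != 3: 0 + count([3, 3], 3)
lst[0]=3 == 3: 1 + count([3], 3)
lst[0]=3 == 3: 1 + count([], 3)
= 3


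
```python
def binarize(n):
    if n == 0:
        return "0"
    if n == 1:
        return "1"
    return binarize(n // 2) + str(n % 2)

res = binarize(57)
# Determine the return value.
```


binarize(57)
= binarize(28) + "1"
= binarize(14) + "0" + "1"
= binarize(7) + "0" + "0" + "1"
= binarize(3) + "1" + "0" + "0" + "1"
= binarize(1) + "1" + "1" + "0" + "0" + "1"
= "1" + "1" + "1" + "0" + "0" + "1"
= "111001"


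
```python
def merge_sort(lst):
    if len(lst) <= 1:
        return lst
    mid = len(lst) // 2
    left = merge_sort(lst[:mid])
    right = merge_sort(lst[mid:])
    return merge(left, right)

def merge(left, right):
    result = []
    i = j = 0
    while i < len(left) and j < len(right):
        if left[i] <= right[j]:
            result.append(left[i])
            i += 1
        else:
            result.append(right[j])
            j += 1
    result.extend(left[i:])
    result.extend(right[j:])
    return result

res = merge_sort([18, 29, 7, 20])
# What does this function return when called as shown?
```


merge_sort([18, 29, 7, 20])
Split into [18, 29] and [7, 20]
Left sorted: [18, 29]
Right sorted: [7, 20]
Merge [18, 29] and [7, 20]
= [7, 18, 20, 29]


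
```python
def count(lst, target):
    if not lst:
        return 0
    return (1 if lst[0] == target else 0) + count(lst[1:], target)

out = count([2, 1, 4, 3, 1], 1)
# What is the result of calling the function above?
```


count([2, 1, 4, 3, 1], 1)
lst[0]=2 != 1: 0 + count([1, 4, 3, 1], 1)
lst[0]=1 == 1: 1 + count([4, 3, 1], 1)
lst[0]=4 != 1: 0 + count([3, 1], 1)
lst[0]=3 != 1: 0 + count([1], 1)
lst[0]=1 == 1: 1 + count([], 1)
= 2


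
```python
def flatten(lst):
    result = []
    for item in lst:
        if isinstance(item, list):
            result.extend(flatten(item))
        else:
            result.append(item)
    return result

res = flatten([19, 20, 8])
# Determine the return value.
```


flatten([19, 20, 8])
Processing each element:
  19 is not a list -> append 19
  20 is not a list -> append 20
  8 is not a list -> append 8
= [19, 20, 8]


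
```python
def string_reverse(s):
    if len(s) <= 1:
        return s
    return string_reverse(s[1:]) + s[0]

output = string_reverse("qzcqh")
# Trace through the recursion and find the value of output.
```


string_reverse("qzcqh")
= string_reverse("zcqh") + "q"
= string_reverse("cqh") + "z" + "q"
= string_reverse("qh") + "c" + "z" + "q"
= string_reverse("h") + "q" + "c" + "z" + "q"
= "h" + "q" + "c" + "z" + "q"
= "hqczq"


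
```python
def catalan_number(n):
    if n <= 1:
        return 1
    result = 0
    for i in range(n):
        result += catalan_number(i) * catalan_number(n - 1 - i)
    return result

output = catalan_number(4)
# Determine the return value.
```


catalan_number(4)
= sum of catalan_number(i) * catalan_number(4-1-i) for i in 0..3
First compute sub-values bottom-up:
  catalan_number(0) = 1, catalan_number(1) = 1
  catalan_number(2) = 1*1 + 1*1 = 2
  catalan_number(3) = 1*2 + 1*1 + 2*1 = 5
Now catalan_number(4):
  catalan_number(0)*catalan_number(3) = 1*5 = 5
  catalan_number(1)*catalan_number(2) = 1*2 = 2
  catalan_number(2)*catalan_number(1) = 2*1 = 2
  catalan_number(3)*catalan_number(0) = 5*1 = 5
= 5 + 2 + 2 + 5
= 14


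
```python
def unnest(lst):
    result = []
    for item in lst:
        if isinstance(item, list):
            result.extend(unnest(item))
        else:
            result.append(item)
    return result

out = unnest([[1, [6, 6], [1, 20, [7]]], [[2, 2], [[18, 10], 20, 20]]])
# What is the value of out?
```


unnest([[1, [6, 6], [1, 20, [7]]], [[2, 2], [[18, 10], 20, 20]]])
Processing each element:
  [1, [6, 6], [1, 20, [7]]] is a list -> unnest recursively -> [1, 6, 6, 1, 20, 7]
  [[2, 2], [[18, 10], 20, 20]] is a list -> unnest recursively -> [2, 2, 18, 10, 20, 20]
= [1, 6, 6, 1, 20, 7, 2, 2, 18, 10, 20, 20]


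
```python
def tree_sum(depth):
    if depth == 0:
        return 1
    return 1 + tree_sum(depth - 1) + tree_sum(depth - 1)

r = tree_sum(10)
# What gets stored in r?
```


tree_sum(10)
= 1 + tree_sum(9) + tree_sum(9)
= 1 + 2 * tree_sum(9)
tree_sum(k) = 2^(k+1) - 1
tree_sum(0) = 1
tree_sum(1) = 3
tree_sum(2) = 7
tree_sum(3) = 15
tree_sum(4) = 31
tree_sum(10) = 2^11 - 1 = 2047


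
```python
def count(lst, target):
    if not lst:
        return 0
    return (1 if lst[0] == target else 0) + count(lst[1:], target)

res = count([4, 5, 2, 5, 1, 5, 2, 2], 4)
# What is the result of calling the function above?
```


count([4, 5, 2, 5, 1, 5, 2, 2], 4)
lst[0]=4 == 4: 1 + count([5, 2, 5, 1, 5, 2, 2], 4)
lst[0]=5 != 4: 0 + count([2, 5, 1, 5, 2, 2], 4)
lst[0]=2 != 4: 0 + count([5, 1, 5, 2, 2], 4)
lst[0]=5 != 4: 0 + count([1, 5, 2, 2], 4)
lst[0]=1 != 4: 0 + count([5, 2, 2], 4)
lst[0]=5 != 4: 0 + count([2, 2], 4)
lst[0]=2 != 4: 0 + count([2], 4)
lst[0]=2 != 4: 0 + count([], 4)
= 1


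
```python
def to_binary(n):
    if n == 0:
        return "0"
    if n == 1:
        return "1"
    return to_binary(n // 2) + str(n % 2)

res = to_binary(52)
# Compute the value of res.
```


to_binary(52)
= to_binary(26) + "0"
= to_binary(13) + "0" + "0"
= to_binary(6) + "1" + "0" + "0"
= to_binary(3) + "0" + "1" + "0" + "0"
= to_binary(1) + "1" + "0" + "1" + "0" + "0"
= "1" + "1" + "0" + "1" + "0" + "0"
= "110100"


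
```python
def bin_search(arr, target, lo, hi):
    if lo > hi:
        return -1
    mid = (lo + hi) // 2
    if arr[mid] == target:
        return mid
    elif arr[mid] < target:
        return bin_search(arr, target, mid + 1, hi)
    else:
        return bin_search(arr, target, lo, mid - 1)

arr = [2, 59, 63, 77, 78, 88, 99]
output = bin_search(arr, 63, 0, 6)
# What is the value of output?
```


bin_search(arr, 63, 0, 6)
lo=0, hi=6, mid=3, arr[mid]=77
77 > 63, search left half
lo=0, hi=2, mid=1, arr[mid]=59
59 < 63, search right half
lo=2, hi=2, mid=2, arr[mid]=63
arr[2] == 63, found at index 2
= 2


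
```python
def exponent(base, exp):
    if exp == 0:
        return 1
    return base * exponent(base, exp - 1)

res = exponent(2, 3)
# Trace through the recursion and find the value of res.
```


exponent(2, 3)
= 2 * exponent(2, 2)
= 2 * 2 * exponent(2, 1)
= 2 * 2 * 2 * exponent(2, 0)
= 2 * 2 * 2 * 1
= 8


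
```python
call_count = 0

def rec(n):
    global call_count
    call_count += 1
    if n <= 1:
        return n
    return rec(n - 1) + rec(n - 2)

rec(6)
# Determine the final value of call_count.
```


rec(6) calls rec(5) and rec(4); each non-base call branches into two more.
Let C(k) = total number of calls made by rec(k), including the call to rec(k) itself.
Base cases: C(0) = 1, C(1) = 1
Recurrence: C(k) = 1 + C(k-1) + C(k-2)
  C(2) = 1 + C(1) + C(0) = 1 + 1 + 1 = 3
  C(3) = 1 + C(2) + C(1) = 1 + 3 + 1 = 5
  C(4) = 1 + C(3) + C(2) = 1 + 5 + 3 = 9
  C(5) = 1 + C(4) + C(3) = 1 + 9 + 5 = 15
  C(6) = 1 + C(5) + C(4) = 1 + 15 + 9 = 25
Total calls = C(6) = 25


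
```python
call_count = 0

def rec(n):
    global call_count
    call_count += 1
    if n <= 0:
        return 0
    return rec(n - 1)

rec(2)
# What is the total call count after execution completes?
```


rec(2) calls rec(1) calls ... calls rec(0)
Total calls: 2 + 1 (for base case) = 3


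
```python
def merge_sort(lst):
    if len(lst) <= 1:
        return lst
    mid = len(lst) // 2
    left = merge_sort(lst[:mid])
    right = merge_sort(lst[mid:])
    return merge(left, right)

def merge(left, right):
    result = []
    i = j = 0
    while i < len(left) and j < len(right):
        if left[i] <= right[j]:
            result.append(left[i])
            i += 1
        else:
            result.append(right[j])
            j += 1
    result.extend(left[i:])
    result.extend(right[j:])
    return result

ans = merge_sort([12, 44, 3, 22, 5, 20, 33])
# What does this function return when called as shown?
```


merge_sort([12, 44, 3, 22, 5, 20, 33])
Split into [12, 44, 3] and [22, 5, 20, 33]
Left sorted: [3, 12, 44]
Right sorted: [5, 20, 22, 33]
Merge [3, 12, 44] and [5, 20, 22, 33]
= [3, 5, 12, 20, 22, 33, 44]


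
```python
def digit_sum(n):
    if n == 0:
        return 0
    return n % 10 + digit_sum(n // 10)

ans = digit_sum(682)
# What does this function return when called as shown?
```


digit_sum(682)
= 2 + digit_sum(68)
= 2 + 8 + digit_sum(6)
= 2 + 8 + 6 + digit_sum(0)
= 2 + 8 + 6 + 0
= 16


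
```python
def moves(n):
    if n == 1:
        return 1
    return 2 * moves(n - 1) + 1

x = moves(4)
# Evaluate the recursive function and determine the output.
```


moves(4)
= 2 * moves(3) + 1
= 2 * (2 * moves(2) + 1) + 1
= 2 * (2 * (2 * moves(1) + 1) + 1) + 1
Now compute bottom-up:
moves(1) = 1
moves(2) = 2 * 1 + 1 = 3
moves(3) = 2 * 3 + 1 = 7
moves(4) = 2 * 7 + 1 = 15
= 15


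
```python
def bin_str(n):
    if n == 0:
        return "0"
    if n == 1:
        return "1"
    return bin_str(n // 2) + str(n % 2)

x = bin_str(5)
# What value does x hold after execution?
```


bin_str(5)
= bin_str(2) + "1"
= bin_str(1) + "0" + "1"
= "1" + "0" + "1"
= "101"


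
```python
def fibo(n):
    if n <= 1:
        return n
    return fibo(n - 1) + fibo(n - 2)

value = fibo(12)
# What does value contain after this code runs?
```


fibo(12)
= fibo(11) + fibo(10)
= (fibo(10) + fibo(9)) + fibo(10)
Computing bottom-up: fibo(0)=0, fibo(1)=1, fibo(2)=1, fibo(3)=2, fibo(4)=3, fibo(5)=5, fibo(6)=8, fibo(7)=13, fibo(8)=21, fibo(9)=34, fibo(10)=55, fibo(11)=89, fibo(12)=144
= 144


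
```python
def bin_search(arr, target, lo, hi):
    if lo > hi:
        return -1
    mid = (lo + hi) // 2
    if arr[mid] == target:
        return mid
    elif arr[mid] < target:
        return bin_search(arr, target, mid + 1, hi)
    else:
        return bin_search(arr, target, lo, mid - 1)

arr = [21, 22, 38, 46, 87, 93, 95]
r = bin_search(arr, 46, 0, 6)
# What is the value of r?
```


bin_search(arr, 46, 0, 6)
lo=0, hi=6, mid=3, arr[mid]=46
arr[3] == 46, found at index 3
= 3


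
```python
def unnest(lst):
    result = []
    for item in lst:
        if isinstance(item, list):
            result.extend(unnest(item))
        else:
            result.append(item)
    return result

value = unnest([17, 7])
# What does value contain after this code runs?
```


unnest([17, 7])
Processing each element:
  17 is not a list -> append 17
  7 is not a list -> append 7
= [17, 7]


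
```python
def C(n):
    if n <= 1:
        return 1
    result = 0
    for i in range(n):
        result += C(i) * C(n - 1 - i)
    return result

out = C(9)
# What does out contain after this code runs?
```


C(9)
= sum of C(i) * C(9-1-i) for i in 0..8
First compute sub-values bottom-up:
  C(0) = 1, C(1) = 1
  C(2) = 1*1 + 1*1 = 2
  C(3) = 1*2 + 1*1 + 2*1 = 5
  C(4) = 1*5 + 1*2 + 2*1 + 5*1 = 14
  C(5) = 1*14 + 1*5 + 2*2 + 5*1 + 14*1 = 42
  C(6) = 1*42 + 1*14 + 2*5 + 5*2 + 14*1 + 42*1 = 132
  C(7) = 1*132 + 1*42 + 2*14 + 5*5 + 14*2 + 42*1 + 132*1 = 429
  C(8) = 1*429 + 1*132 + 2*42 + 5*14 + 14*5 + 42*2 + 132*1 + 429*1 = 1430
Now C(9):
  C(0)*C(8) = 1*1430 = 1430
  C(1)*C(7) = 1*429 = 429
  C(2)*C(6) = 2*132 = 264
  C(3)*C(5) = 5*42 = 210
  C(4)*C(4) = 14*14 = 196
  C(5)*C(3) = 42*5 = 210
  C(6)*C(2) = 132*2 = 264
  C(7)*C(1) = 429*1 = 429
  C(8)*C(0) = 1430*1 = 1430
= 1430 + 429 + 264 + 210 + 196 + 210 + 264 + 429 + 1430
= 4862


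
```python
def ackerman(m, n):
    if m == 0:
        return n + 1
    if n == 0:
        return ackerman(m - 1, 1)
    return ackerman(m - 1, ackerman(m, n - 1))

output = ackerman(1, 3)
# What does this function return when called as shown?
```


ackerman(1, 3)
= ackerman(0, ackerman(1, 2))
First compute ackerman(1, 2) = 4
= ackerman(0, 4)
= 5


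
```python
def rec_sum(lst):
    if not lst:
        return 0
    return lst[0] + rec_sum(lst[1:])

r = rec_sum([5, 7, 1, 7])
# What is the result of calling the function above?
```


rec_sum([5, 7, 1, 7])
= 5 + rec_sum([7, 1, 7])
= 5 + 7 + rec_sum([1, 7])
= 5 + 7 + 1 + rec_sum([7])
= 5 + 7 + 1 + 7 + rec_sum([])
= 5 + 7 + 1 + 7 + 0
= 20


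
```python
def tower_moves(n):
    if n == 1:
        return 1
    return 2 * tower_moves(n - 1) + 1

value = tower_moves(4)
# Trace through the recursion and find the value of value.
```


tower_moves(4)
= 2 * tower_moves(3) + 1
= 2 * (2 * tower_moves(2) + 1) + 1
= 2 * (2 * (2 * tower_moves(1) + 1) + 1) + 1
Now compute bottom-up:
tower_moves(1) = 1
tower_moves(2) = 2 * 1 + 1 = 3
tower_moves(3) = 2 * 3 + 1 = 7
tower_moves(4) = 2 * 7 + 1 = 15
= 15


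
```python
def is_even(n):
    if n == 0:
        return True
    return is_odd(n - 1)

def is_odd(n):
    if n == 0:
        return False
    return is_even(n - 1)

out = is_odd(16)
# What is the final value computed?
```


is_odd(16)
= is_even(15)
= is_odd(14)
= is_even(13)
= is_odd(12)
= is_even(11)
= is_odd(10)
= is_even(9)
= is_odd(8)
= is_even(7)
= is_odd(6)
= is_even(5)
= is_odd(4)
= is_even(3)
= is_odd(2)
= is_even(1)
= is_odd(0)
n == 0: return False
= False


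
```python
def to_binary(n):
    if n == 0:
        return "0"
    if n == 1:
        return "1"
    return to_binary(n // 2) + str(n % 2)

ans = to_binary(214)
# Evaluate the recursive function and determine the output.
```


to_binary(214)
= to_binary(107) + "0"
= to_binary(53) + "1" + "0"
= to_binary(26) + "1" + "1" + "0"
= to_binary(13) + "0" + "1" + "1" + "0"
= to_binary(6) + "1" + "0" + "1" + "1" + "0"
= to_binary(3) + "0" + "1" + "0" + "1" + "1" + "0"
= to_binary(1) + "1" + "0" + "1" + "0" + "1" + "1" + "0"
= "1" + "1" + "0" + "1" + "0" + "1" + "1" + "0"
= "11010110"


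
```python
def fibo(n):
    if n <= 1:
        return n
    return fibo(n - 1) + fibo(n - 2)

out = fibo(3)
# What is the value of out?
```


fibo(3)
= fibo(2) + fibo(1)
Computing bottom-up: fibo(0)=0, fibo(1)=1, fibo(2)=1, fibo(3)=2
= 2


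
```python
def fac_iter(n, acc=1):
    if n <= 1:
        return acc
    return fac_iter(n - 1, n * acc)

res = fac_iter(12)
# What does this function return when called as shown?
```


fac_iter(12, 1)
= fac_iter(11, 12 * 1) = fac_iter(11, 12)
= fac_iter(10, 11 * 12) = fac_iter(10, 132)
= fac_iter(9, 10 * 132) = fac_iter(9, 1320)
= fac_iter(8, 9 * 1320) = fac_iter(8, 11880)
= fac_iter(7, 8 * 11880) = fac_iter(7, 95040)
= fac_iter(6, 7 * 95040) = fac_iter(6, 665280)
= fac_iter(5, 6 * 665280) = fac_iter(5, 3991680)
= fac_iter(4, 5 * 3991680) = fac_iter(4, 19958400)
= fac_iter(3, 4 * 19958400) = fac_iter(3, 79833600)
= fac_iter(2, 3 * 79833600) = fac_iter(2, 239500800)
= fac_iter(1, 2 * 239500800) = fac_iter(1, 479001600)
n <= 1, return acc = 479001600


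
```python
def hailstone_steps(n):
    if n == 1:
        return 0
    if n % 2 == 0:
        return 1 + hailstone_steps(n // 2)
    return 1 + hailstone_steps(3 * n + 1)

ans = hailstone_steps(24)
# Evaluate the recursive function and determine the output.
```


hailstone_steps(24)
24 is even -> hailstone_steps(12)
12 is even -> hailstone_steps(6)
6 is even -> hailstone_steps(3)
3 is odd -> 3*3+1 = 10 -> hailstone_steps(10)
10 is even -> hailstone_steps(5)
5 is odd -> 3*5+1 = 16 -> hailstone_steps(16)
16 is even -> hailstone_steps(8)
8 is even -> hailstone_steps(4)
4 is even -> hailstone_steps(2)
2 is even -> hailstone_steps(1)
Reached 1 after 10 steps
= 10


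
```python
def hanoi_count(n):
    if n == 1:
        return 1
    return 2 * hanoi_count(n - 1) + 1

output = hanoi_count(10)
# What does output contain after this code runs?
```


hanoi_count(10)
= 2 * hanoi_count(9) + 1
= 2 * (2 * hanoi_count(8) + 1) + 1
= 2 * (2 * (2 * hanoi_count(7) + 1) + 1) + 1
= 2 * (2 * (2 * (2 * hanoi_count(6) + 1) + 1) + 1) + 1
= 2 * (2 * (2 * (2 * (2 * hanoi_count(5) + 1) + 1) + 1) + 1) + 1
= 2 * (2 * (2 * (2 * (2 * (2 * hanoi_count(4) + 1) + 1) + 1) + 1) + 1) + 1
= 2 * (2 * (2 * (2 * (2 * (2 * (2 * hanoi_count(3) + 1) + 1) + 1) + 1) + 1) + 1) + 1
= 2 * (2 * (2 * (2 * (2 * (2 * (2 * (2 * hanoi_count(2) + 1) + 1) + 1) + 1) + 1) + 1) + 1) + 1
= 2 * (2 * (2 * (2 * (2 * (2 * (2 * (2 * (2 * hanoi_count(1) + 1) + 1) + 1) + 1) + 1) + 1) + 1) + 1) + 1
Now compute bottom-up:
hanoi_count(1) = 1
hanoi_count(2) = 2 * 1 + 1 = 3
hanoi_count(3) = 2 * 3 + 1 = 7
hanoi_count(4) = 2 * 7 + 1 = 15
hanoi_count(5) = 2 * 15 + 1 = 31
hanoi_count(6) = 2 * 31 + 1 = 63
hanoi_count(7) = 2 * 63 + 1 = 127
hanoi_count(8) = 2 * 127 + 1 = 255
hanoi_count(9) = 2 * 255 + 1 = 511
hanoi_count(10) = 2 * 511 + 1 = 1023
= 1023


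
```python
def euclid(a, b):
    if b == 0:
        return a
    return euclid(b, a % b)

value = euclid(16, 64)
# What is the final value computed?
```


euclid(16, 64)
= euclid(64, 16 % 64) = euclid(64, 16)
= euclid(16, 64 % 16) = euclid(16, 0)
b == 0, return a = 16


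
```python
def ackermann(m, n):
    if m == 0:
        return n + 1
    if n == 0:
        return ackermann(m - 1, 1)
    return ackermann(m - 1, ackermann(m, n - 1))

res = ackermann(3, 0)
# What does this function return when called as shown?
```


ackermann(3, 0)
n == 0: return ackermann(2, 1)
= ackermann(2, 1) = 5
= 5


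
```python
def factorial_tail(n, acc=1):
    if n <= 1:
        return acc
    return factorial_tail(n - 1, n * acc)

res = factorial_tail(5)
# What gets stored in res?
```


factorial_tail(5, 1)
= factorial_tail(4, 5 * 1) = factorial_tail(4, 5)
= factorial_tail(3, 4 * 5) = factorial_tail(3, 20)
= factorial_tail(2, 3 * 20) = factorial_tail(2, 60)
= factorial_tail(1, 2 * 60) = factorial_tail(1, 120)
n <= 1, return acc = 120


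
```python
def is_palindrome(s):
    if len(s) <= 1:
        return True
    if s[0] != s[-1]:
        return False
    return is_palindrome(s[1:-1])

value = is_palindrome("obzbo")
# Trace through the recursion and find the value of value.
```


is_palindrome("obzbo")
"obzbo": s[0]='o' == s[-1]='o' -> is_palindrome("bzb")
"bzb": s[0]='b' == s[-1]='b' -> is_palindrome("z")
"z": len <= 1 -> True
= True


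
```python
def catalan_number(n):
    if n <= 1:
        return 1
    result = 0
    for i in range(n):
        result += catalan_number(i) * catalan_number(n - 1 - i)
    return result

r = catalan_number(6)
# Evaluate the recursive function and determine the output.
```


catalan_number(6)
= sum of catalan_number(i) * catalan_number(6-1-i) for i in 0..5
First compute sub-values bottom-up:
  catalan_number(0) = 1, catalan_number(1) = 1
  catalan_number(2) = 1*1 + 1*1 = 2
  catalan_number(3) = 1*2 + 1*1 + 2*1 = 5
  catalan_number(4) = 1*5 + 1*2 + 2*1 + 5*1 = 14
  catalan_number(5) = 1*14 + 1*5 + 2*2 + 5*1 + 14*1 = 42
Now catalan_number(6):
  catalan_number(0)*catalan_number(5) = 1*42 = 42
  catalan_number(1)*catalan_number(4) = 1*14 = 14
  catalan_number(2)*catalan_number(3) = 2*5 = 10
  catalan_number(3)*catalan_number(2) = 5*2 = 10
  catalan_number(4)*catalan_number(1) = 14*1 = 14
  catalan_number(5)*catalan_number(0) = 42*1 = 42
= 42 + 14 + 10 + 10 + 14 + 42
= 132


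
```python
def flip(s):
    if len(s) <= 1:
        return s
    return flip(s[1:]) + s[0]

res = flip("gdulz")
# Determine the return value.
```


flip("gdulz")
= flip("dulz") + "g"
= flip("ulz") + "d" + "g"
= flip("lz") + "u" + "d" + "g"
= flip("z") + "l" + "u" + "d" + "g"
= "z" + "l" + "u" + "d" + "g"
= "zludg"


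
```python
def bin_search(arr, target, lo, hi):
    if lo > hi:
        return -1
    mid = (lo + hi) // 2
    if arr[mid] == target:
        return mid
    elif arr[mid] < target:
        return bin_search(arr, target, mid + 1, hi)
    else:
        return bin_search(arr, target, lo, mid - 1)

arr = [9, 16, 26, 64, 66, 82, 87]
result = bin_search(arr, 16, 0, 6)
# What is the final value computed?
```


bin_search(arr, 16, 0, 6)
lo=0, hi=6, mid=3, arr[mid]=64
64 > 16, search left half
lo=0, hi=2, mid=1, arr[mid]=16
arr[1] == 16, found at index 1
= 1


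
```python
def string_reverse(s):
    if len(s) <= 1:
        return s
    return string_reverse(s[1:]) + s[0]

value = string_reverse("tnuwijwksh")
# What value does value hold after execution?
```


string_reverse("tnuwijwksh")
= string_reverse("nuwijwksh") + "t"
= string_reverse("uwijwksh") + "n" + "t"
= string_reverse("wijwksh") + "u" + "n" + "t"
= string_reverse("ijwksh") + "w" + "u" + "n" + "t"
= string_reverse("jwksh") + "i" + "w" + "u" + "n" + "t"
= string_reverse("wksh") + "j" + "i" + "w" + "u" + "n" + "t"
= string_reverse("ksh") + "w" + "j" + "i" + "w" + "u" + "n" + "t"
= string_reverse("sh") + "k" + "w" + "j" + "i" + "w" + "u" + "n" + "t"
= string_reverse("h") + "s" + "k" + "w" + "j" + "i" + "w" + "u" + "n" + "t"
= "h" + "s" + "k" + "w" + "j" + "i" + "w" + "u" + "n" + "t"
= "hskwjiwunt"


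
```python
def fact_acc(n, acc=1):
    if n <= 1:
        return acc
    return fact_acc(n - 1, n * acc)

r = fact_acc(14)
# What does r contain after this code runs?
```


fact_acc(14, 1)
= fact_acc(13, 14 * 1) = fact_acc(13, 14)
= fact_acc(12, 13 * 14) = fact_acc(12, 182)
= fact_acc(11, 12 * 182) = fact_acc(11, 2184)
= fact_acc(10, 11 * 2184) = fact_acc(10, 24024)
= fact_acc(9, 10 * 24024) = fact_acc(9, 240240)
= fact_acc(8, 9 * 240240) = fact_acc(8, 2162160)
= fact_acc(7, 8 * 2162160) = fact_acc(7, 17297280)
= fact_acc(6, 7 * 17297280) = fact_acc(6, 121080960)
= fact_acc(5, 6 * 121080960) = fact_acc(5, 726485760)
= fact_acc(4, 5 * 726485760) = fact_acc(4, 3632428800)
= fact_acc(3, 4 * 3632428800) = fact_acc(3, 14529715200)
= fact_acc(2, 3 * 14529715200) = fact_acc(2, 43589145600)
= fact_acc(1, 2 * 43589145600) = fact_acc(1, 87178291200)
n <= 1, return acc = 87178291200


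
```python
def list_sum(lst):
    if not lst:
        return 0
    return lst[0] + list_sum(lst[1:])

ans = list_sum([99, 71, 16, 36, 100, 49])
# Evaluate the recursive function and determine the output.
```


list_sum([99, 71, 16, 36, 100, 49])
= 99 + list_sum([71, 16, 36, 100, 49])
= 99 + 71 + list_sum([16, 36, 100, 49])
= 99 + 71 + 16 + list_sum([36, 100, 49])
= 99 + 71 + 16 + 36 + list_sum([100, 49])
= 99 + 71 + 16 + 36 + 100 + list_sum([49])
= 99 + 71 + 16 + 36 + 100 + 49 + list_sum([])
= 99 + 71 + 16 + 36 + 100 + 49 + 0
= 371


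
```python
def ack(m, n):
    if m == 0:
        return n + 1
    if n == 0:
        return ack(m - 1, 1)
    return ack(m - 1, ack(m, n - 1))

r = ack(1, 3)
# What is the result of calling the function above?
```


ack(1, 3)
= ack(0, ack(1, 2))
First compute ack(1, 2) = 4
= ack(0, 4)
= 5


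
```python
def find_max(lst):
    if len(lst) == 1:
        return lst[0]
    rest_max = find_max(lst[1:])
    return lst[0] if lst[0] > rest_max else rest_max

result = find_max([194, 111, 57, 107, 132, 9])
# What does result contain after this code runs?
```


find_max([194, 111, 57, 107, 132, 9])
= compare 194 with find_max([111, 57, 107, 132, 9])
= compare 111 with find_max([57, 107, 132, 9])
= compare 57 with find_max([107, 132, 9])
= compare 107 with find_max([132, 9])
= compare 132 with find_max([9])
Base: find_max([9]) = 9
compare 132 with 9: max = 132
compare 107 with 132: max = 132
compare 57 with 132: max = 132
compare 111 with 132: max = 132
compare 194 with 132: max = 194
= 194


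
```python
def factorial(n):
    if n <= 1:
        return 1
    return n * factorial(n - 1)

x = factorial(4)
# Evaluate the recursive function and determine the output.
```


factorial(4)
= 4 * factorial(3)
= 4 * 3 * factorial(2)
= 4 * 3 * 2 * factorial(1)
= 4 * 3 * 2 * 1
= 24
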